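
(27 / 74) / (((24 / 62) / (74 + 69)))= 39897 / 296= 134.79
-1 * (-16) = 16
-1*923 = -923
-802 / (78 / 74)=-29674 / 39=-760.87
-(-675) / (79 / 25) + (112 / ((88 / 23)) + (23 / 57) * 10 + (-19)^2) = 30111874 / 49533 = 607.92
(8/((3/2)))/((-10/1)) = -8/15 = -0.53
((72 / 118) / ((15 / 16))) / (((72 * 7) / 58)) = 0.07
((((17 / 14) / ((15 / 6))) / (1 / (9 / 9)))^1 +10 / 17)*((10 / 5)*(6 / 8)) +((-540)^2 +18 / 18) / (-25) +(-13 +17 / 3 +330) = -11339.76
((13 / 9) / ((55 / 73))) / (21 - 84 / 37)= 35113 / 343035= 0.10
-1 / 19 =-0.05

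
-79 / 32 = -2.47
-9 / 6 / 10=-3 / 20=-0.15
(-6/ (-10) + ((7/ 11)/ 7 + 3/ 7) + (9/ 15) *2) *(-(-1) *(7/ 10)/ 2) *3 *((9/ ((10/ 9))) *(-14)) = -1518993/ 5500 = -276.18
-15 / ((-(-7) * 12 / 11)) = -55 / 28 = -1.96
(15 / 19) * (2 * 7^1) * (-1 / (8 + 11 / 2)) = -140 / 171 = -0.82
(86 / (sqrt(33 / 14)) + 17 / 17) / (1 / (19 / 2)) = 19 / 2 + 817 * sqrt(462) / 33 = 541.64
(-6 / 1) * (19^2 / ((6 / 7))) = -2527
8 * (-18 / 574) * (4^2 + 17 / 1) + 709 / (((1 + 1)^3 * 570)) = -8.12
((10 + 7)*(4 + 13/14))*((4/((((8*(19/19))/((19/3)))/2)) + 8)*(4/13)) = 369.52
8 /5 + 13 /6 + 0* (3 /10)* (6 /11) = 113 /30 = 3.77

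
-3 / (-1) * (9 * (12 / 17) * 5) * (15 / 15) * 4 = 6480 / 17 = 381.18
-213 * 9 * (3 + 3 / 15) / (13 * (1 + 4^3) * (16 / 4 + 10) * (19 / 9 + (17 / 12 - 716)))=552096 / 758569175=0.00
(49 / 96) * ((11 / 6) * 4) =539 / 144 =3.74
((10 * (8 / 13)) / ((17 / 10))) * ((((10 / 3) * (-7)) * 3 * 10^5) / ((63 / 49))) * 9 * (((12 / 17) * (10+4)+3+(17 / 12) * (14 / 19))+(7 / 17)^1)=-2543206832.63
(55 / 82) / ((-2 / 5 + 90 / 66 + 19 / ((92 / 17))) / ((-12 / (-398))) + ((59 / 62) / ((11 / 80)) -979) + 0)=-8627300 / 10594532717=-0.00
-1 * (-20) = 20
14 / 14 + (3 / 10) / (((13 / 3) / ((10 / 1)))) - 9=-95 / 13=-7.31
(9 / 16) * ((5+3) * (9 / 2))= 20.25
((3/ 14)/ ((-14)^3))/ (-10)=0.00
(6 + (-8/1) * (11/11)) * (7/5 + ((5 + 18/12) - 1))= -69/5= -13.80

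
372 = 372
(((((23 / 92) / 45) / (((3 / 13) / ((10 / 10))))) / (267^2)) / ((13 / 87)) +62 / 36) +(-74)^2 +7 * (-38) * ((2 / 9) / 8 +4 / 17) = 1179668985793 / 218144340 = 5407.75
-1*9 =-9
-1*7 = -7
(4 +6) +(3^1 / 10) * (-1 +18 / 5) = 539 / 50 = 10.78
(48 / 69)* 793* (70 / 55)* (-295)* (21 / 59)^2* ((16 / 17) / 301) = -895265280 / 10911637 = -82.05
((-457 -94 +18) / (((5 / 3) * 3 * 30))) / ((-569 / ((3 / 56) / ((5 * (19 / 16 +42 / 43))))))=22919 / 741335875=0.00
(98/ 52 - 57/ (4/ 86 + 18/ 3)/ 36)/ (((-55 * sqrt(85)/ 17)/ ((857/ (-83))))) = 52277 * sqrt(85)/ 858000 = 0.56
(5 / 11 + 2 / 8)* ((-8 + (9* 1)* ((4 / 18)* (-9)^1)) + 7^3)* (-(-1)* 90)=442215 / 22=20100.68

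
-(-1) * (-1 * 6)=-6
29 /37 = 0.78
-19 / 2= -9.50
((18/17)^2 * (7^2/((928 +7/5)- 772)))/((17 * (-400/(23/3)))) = -30429/77330620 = -0.00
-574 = -574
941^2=885481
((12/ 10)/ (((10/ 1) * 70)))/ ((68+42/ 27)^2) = 243/ 685783000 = 0.00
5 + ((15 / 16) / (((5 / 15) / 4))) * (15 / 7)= 815 / 28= 29.11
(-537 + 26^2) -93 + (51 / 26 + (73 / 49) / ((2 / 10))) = 70593 / 1274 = 55.41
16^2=256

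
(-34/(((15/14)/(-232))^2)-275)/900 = -358745011/202500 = -1771.58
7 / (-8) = -0.88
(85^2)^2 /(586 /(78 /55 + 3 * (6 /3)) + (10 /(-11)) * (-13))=23427640500 /40757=574812.68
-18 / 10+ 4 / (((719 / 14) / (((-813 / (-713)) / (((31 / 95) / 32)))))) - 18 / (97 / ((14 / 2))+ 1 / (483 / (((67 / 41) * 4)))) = 122475132424857 / 21826230544085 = 5.61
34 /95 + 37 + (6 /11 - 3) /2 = 75513 /2090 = 36.13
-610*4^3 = -39040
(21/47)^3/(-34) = -9261/3529982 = -0.00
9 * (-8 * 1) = -72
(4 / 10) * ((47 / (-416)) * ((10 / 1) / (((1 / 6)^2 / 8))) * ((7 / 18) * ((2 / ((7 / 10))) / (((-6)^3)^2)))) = -235 / 75816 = -0.00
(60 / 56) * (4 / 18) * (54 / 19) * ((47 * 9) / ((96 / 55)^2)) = 6397875 / 68096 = 93.95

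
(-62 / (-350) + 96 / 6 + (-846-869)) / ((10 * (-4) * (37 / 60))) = 445941 / 6475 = 68.87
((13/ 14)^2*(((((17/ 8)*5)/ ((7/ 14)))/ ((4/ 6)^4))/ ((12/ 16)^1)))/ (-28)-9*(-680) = 536997105/ 87808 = 6115.58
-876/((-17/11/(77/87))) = 247324/493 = 501.67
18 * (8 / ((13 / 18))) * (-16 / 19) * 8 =-331776 / 247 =-1343.22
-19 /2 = -9.50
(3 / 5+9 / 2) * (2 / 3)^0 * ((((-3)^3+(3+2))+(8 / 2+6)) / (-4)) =153 / 10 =15.30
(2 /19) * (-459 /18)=-51 /19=-2.68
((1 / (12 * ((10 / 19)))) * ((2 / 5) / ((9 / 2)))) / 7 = 19 / 9450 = 0.00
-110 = -110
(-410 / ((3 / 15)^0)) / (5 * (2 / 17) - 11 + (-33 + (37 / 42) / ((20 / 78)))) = 975800 / 95143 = 10.26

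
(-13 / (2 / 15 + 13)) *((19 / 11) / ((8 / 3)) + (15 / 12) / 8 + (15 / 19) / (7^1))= -8369205 / 9222752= -0.91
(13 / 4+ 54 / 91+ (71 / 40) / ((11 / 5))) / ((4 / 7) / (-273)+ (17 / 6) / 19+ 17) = 4952787 / 18262684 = 0.27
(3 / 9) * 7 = 7 / 3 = 2.33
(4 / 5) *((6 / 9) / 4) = 2 / 15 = 0.13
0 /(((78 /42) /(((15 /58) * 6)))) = 0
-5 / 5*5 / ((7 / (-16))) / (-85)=-16 / 119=-0.13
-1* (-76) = 76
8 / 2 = 4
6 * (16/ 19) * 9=864/ 19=45.47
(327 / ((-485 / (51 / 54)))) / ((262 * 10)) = -1853 / 7624200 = -0.00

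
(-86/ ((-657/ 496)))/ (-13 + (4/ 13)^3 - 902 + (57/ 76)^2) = -1499443712/ 21118136931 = -0.07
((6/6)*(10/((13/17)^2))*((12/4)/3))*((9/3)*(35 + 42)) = 667590/169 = 3950.24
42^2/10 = 882/5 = 176.40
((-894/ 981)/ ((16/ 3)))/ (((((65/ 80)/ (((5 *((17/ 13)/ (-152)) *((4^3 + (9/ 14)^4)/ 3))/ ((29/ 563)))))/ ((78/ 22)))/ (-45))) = -790998425913375/ 1319733583168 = -599.36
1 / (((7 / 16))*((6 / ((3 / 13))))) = 8 / 91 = 0.09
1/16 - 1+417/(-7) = -60.51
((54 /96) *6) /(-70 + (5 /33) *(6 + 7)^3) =891 /69400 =0.01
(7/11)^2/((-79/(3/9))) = -49/28677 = -0.00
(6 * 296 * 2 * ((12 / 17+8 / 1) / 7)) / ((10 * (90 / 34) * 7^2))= 87616 / 25725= 3.41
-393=-393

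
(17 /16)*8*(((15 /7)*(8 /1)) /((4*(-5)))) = -51 /7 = -7.29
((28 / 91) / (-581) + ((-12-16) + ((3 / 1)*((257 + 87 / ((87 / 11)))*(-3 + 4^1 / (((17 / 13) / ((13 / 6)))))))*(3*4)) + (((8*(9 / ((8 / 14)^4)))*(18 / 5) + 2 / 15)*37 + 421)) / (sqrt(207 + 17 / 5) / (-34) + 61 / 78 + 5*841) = 29.81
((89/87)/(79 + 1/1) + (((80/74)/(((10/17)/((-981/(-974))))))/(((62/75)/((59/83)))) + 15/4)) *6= 1727815893643/53780948920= 32.13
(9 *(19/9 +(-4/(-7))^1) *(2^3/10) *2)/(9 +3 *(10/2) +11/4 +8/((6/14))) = 16224/19075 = 0.85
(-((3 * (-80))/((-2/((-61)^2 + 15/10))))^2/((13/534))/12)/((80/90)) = -9989515805625/13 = -768424292740.38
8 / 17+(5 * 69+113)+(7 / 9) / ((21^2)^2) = 1948866335 / 4250799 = 458.47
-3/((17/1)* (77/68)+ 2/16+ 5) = -8/65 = -0.12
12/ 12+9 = 10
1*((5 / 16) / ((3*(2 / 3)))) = 5 / 32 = 0.16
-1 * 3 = -3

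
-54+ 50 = -4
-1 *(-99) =99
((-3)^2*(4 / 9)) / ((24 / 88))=44 / 3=14.67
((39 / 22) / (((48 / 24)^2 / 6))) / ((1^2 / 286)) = 1521 / 2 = 760.50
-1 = -1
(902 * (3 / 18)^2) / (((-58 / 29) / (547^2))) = -134943259 / 36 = -3748423.86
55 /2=27.50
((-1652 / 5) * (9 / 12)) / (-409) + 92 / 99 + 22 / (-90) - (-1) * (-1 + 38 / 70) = 393776 / 472395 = 0.83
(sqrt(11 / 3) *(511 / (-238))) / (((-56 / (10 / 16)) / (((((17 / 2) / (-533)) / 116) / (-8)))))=365 *sqrt(33) / 2659098624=0.00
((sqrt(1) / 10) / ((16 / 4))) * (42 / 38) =21 / 760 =0.03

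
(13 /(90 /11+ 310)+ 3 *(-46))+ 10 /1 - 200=-1147857 /3500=-327.96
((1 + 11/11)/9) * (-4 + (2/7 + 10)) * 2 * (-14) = -352/9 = -39.11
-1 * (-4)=4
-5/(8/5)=-25/8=-3.12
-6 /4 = -3 /2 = -1.50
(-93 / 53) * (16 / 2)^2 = -5952 / 53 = -112.30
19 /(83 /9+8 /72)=57 /28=2.04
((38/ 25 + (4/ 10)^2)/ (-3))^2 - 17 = -10429/ 625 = -16.69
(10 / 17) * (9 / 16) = 45 / 136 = 0.33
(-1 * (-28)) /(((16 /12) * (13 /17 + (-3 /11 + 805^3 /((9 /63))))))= 1309 /227617701239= 0.00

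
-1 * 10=-10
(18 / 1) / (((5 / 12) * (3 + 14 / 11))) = 2376 / 235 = 10.11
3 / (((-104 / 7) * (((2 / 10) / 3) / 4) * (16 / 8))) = -6.06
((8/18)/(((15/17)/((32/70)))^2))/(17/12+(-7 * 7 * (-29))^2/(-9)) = -1183744/2226199145625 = -0.00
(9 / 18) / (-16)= -1 / 32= -0.03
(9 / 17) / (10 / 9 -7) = -81 / 901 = -0.09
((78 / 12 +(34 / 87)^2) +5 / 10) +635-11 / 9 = 4851203 / 7569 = 640.93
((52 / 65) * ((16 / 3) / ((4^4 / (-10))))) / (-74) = 1 / 444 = 0.00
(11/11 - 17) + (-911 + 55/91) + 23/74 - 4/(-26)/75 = -467718089/505050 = -926.08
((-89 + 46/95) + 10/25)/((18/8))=-33484/855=-39.16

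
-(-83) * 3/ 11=249/ 11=22.64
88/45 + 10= 538/45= 11.96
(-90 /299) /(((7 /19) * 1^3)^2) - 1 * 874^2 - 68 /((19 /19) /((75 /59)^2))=-38963493172946 /51000131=-763988.10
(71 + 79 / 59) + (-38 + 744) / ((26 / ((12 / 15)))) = 360728 / 3835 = 94.06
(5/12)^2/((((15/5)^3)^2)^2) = 25/76527504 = 0.00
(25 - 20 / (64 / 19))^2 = 93025 / 256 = 363.38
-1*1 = -1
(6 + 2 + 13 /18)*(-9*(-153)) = 24021 /2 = 12010.50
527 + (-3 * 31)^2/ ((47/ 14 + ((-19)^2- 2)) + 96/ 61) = 19019585/ 34533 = 550.77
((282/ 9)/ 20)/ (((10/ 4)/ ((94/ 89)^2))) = 415292/ 594075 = 0.70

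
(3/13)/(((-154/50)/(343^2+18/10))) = -8815.00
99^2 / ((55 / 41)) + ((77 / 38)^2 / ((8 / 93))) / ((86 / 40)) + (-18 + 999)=5159473149 / 620920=8309.40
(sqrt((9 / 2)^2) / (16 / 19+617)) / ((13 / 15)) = 855 / 101738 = 0.01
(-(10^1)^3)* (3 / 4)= -750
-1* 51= -51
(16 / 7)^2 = 256 / 49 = 5.22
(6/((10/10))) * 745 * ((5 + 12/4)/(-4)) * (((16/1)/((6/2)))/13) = -3667.69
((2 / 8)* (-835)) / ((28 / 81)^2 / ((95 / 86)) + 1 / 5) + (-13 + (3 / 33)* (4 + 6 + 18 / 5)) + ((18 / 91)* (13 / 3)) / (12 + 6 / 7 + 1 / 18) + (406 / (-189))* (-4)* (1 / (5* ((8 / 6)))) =-85118770248049 / 123757540236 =-687.79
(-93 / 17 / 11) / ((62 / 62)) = -0.50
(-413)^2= 170569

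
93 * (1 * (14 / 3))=434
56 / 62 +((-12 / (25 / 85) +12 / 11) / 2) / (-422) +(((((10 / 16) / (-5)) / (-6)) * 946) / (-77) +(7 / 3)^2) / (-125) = 823871947 / 906582600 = 0.91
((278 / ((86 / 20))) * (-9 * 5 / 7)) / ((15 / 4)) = -33360 / 301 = -110.83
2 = 2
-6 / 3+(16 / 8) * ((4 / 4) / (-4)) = -5 / 2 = -2.50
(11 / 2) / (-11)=-1 / 2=-0.50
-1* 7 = -7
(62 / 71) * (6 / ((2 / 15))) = 39.30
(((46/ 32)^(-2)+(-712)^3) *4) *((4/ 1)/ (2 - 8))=509171849216/ 529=962517673.38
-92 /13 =-7.08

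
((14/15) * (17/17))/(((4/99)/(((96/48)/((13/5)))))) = 231/13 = 17.77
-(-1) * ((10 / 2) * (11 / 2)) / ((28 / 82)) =2255 / 28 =80.54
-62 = -62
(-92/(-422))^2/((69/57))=1748/44521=0.04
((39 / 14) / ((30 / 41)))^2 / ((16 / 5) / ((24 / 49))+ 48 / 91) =2.05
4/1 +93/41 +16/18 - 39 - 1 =-12119/369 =-32.84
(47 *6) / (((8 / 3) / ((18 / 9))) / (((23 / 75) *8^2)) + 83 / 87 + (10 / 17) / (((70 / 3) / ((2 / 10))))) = 5371964640 / 19563853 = 274.59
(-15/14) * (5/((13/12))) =-450/91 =-4.95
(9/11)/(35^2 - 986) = 9/2629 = 0.00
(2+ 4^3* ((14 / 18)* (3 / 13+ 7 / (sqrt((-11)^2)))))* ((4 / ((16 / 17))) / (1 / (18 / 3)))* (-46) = -22727266 / 429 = -52977.31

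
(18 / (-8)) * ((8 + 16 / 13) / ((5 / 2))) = -8.31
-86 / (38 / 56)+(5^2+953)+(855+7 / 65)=2107368 / 1235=1706.37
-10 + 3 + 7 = 0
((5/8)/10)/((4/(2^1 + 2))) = 1/16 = 0.06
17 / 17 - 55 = -54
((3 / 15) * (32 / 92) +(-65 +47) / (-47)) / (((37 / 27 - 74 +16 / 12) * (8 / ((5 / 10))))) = -33021 / 83237000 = -0.00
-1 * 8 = -8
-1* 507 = -507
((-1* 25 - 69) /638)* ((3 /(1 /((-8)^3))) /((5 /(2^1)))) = 144384 /1595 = 90.52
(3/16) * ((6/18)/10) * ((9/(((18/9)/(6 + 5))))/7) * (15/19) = 297/8512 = 0.03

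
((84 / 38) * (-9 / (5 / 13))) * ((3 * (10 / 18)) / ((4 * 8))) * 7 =-5733 / 304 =-18.86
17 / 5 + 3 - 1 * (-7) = 67 / 5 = 13.40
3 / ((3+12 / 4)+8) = 3 / 14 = 0.21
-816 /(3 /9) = -2448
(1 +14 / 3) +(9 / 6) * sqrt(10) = 3 * sqrt(10) / 2 +17 / 3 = 10.41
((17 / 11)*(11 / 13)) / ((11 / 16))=272 / 143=1.90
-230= -230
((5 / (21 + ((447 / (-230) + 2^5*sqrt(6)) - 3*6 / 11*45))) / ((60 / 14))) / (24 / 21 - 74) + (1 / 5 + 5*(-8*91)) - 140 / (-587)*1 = -7357944047697613987 / 2021656589993490 - 501830560*sqrt(6) / 3099643834743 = -3639.56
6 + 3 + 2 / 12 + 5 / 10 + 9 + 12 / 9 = 20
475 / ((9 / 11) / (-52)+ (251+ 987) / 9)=489060 / 141611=3.45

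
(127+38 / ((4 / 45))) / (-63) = -1109 / 126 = -8.80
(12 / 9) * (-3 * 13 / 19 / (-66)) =26 / 627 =0.04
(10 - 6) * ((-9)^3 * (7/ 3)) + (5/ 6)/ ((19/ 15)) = -258527/ 38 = -6803.34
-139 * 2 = -278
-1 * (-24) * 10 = 240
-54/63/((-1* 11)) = 6/77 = 0.08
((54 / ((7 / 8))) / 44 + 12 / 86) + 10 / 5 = 11728 / 3311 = 3.54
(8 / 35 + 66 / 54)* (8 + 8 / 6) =1828 / 135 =13.54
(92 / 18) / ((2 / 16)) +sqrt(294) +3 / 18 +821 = 879.20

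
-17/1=-17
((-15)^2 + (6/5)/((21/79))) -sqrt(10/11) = 8033/35 -sqrt(110)/11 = 228.56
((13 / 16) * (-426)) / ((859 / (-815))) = 2256735 / 6872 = 328.40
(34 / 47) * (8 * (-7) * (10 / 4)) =-101.28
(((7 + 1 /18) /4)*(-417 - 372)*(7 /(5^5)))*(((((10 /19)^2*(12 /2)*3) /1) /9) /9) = -233807 /1218375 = -0.19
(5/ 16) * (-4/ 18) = -5/ 72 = -0.07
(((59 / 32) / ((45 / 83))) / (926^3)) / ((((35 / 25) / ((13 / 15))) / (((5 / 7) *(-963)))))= -6811727 / 3735083138304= -0.00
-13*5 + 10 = -55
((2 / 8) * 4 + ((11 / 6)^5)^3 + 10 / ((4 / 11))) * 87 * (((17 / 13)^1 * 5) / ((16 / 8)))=10329948408238505155 / 4074936532992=2534996.15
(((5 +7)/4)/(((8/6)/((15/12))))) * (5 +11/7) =1035/56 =18.48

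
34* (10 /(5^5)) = 68 /625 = 0.11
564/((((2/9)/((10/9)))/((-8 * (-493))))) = 11122080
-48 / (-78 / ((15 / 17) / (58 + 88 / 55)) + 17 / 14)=5600 / 614533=0.01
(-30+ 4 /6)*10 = -293.33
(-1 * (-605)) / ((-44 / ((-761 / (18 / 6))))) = 41855 / 12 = 3487.92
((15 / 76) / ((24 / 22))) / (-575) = -11 / 34960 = -0.00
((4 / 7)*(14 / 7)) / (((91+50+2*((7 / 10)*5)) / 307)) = 614 / 259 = 2.37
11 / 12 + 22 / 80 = 143 / 120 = 1.19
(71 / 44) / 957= 71 / 42108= 0.00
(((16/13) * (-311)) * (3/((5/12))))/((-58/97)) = 8688096/1885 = 4609.07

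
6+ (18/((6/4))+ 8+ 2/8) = 105/4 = 26.25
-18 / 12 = -1.50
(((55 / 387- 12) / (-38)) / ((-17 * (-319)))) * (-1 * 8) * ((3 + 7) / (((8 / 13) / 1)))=-298285 / 39875319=-0.01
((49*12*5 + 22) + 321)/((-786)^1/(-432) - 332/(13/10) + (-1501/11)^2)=371819448/2080091159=0.18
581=581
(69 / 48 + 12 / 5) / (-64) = -307 / 5120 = -0.06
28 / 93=0.30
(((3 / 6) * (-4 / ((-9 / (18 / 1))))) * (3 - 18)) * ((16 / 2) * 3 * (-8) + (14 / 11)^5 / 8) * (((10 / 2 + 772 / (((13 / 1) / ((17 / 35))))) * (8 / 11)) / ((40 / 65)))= 5701553172432 / 12400927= 459768.30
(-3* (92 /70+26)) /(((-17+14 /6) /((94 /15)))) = 67398 /1925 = 35.01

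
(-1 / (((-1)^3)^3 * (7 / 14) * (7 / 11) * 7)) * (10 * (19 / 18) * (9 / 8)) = 1045 / 196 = 5.33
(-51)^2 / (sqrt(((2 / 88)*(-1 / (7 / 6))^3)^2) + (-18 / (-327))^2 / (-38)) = 246145128383 / 1346888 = 182751.00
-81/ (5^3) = -81/ 125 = -0.65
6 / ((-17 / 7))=-42 / 17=-2.47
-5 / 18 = -0.28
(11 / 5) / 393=11 / 1965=0.01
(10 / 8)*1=5 / 4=1.25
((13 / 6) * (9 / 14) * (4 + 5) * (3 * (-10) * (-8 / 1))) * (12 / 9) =28080 / 7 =4011.43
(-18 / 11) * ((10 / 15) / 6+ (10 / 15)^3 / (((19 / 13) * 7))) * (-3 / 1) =1006 / 1463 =0.69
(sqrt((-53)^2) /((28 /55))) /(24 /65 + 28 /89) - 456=-33646933 /110768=-303.76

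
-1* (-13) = 13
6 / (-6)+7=6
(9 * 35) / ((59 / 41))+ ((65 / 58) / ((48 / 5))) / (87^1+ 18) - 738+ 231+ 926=2200354939 / 3449376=637.90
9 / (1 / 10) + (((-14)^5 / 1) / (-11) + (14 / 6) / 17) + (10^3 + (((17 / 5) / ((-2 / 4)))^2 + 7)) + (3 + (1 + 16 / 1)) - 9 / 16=11232545231 / 224400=50055.91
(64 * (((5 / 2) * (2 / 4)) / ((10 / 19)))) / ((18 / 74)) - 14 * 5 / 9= 617.11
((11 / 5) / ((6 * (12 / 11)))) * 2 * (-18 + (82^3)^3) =10140982799787334847 / 90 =112677586664303720.52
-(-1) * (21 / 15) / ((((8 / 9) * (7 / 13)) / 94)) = 5499 / 20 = 274.95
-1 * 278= -278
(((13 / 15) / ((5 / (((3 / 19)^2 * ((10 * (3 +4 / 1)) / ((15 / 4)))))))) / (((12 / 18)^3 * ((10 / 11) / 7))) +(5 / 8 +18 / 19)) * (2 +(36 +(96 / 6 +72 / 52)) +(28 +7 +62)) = 2623598761 / 4693000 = 559.05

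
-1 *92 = -92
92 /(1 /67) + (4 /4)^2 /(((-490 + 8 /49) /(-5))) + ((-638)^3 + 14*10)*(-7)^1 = 43632364239621 /24002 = 1817863688.01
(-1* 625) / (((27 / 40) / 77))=-1925000 / 27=-71296.30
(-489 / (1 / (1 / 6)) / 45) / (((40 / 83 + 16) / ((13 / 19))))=-175877 / 2339280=-0.08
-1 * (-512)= 512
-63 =-63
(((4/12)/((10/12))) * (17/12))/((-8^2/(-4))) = 17/480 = 0.04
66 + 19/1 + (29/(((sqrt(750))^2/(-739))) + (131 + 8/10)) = 188.23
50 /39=1.28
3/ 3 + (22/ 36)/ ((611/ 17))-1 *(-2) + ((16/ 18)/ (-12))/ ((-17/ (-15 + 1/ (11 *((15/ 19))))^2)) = 60813040559/ 15270448050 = 3.98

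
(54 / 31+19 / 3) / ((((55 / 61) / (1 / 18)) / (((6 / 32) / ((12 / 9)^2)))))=0.05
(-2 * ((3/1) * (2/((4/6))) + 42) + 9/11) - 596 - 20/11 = -699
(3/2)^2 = 9/4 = 2.25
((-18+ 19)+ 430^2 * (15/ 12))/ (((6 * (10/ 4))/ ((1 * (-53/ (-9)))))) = 4083226/ 45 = 90738.36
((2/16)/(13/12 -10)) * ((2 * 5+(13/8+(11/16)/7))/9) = -1313/71904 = -0.02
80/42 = 40/21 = 1.90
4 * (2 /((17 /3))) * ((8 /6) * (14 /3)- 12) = -416 /51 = -8.16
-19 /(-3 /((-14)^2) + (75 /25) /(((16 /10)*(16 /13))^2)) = -25.06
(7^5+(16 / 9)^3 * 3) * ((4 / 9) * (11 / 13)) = 179880668 / 28431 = 6326.92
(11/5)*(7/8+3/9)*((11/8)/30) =0.12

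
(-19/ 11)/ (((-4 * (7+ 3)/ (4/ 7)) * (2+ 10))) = 19/ 9240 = 0.00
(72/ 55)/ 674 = 36/ 18535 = 0.00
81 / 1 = 81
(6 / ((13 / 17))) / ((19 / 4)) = 408 / 247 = 1.65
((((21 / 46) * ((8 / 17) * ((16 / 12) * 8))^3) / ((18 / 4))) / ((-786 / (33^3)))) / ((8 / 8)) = -78156660736 / 133225821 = -586.65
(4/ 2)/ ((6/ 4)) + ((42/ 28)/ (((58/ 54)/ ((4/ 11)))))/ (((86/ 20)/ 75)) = 10.19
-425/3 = -141.67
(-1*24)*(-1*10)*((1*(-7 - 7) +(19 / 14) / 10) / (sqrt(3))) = -7764*sqrt(3) / 7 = -1921.09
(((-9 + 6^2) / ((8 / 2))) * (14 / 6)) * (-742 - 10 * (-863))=124236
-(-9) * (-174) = -1566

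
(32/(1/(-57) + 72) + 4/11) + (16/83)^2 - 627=-17698616217/28265567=-626.15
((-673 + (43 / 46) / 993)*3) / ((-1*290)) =30741251 / 4415540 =6.96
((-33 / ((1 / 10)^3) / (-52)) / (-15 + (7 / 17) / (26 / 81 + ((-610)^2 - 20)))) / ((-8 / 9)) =3170194099875 / 66606093346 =47.60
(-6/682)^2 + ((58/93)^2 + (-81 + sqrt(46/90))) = -84361724/1046529 + sqrt(115)/15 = -79.90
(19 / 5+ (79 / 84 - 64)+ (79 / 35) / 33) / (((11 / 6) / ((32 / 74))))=-2187704 / 156695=-13.96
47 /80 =0.59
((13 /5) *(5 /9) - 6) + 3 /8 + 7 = 203 /72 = 2.82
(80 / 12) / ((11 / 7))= 4.24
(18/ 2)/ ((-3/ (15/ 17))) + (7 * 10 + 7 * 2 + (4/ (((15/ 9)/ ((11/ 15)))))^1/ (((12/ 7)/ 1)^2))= 1253863/ 15300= 81.95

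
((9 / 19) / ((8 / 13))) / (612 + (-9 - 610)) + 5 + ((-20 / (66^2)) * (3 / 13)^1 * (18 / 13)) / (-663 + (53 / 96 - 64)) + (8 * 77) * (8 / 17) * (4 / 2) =15081266660229025 / 25795166765368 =584.65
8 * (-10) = -80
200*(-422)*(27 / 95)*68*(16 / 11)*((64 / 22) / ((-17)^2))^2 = -29868687360 / 124244857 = -240.40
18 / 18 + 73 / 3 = 76 / 3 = 25.33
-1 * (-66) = 66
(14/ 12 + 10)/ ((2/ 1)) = 67/ 12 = 5.58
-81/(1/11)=-891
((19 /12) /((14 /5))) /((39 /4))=95 /1638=0.06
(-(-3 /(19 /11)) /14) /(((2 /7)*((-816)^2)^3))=11 /7478823604633731072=0.00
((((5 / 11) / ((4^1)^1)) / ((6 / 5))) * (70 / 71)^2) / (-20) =-6125 / 1330824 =-0.00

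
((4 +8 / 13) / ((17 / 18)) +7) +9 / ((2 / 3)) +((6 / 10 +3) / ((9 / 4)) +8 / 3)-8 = 143563 / 6630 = 21.65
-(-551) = 551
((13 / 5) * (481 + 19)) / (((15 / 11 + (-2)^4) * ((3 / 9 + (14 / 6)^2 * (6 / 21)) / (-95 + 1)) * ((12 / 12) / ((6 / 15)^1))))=-4839120 / 3247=-1490.34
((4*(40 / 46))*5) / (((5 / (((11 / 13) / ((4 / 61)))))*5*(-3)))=-2684 / 897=-2.99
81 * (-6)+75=-411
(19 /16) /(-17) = -19 /272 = -0.07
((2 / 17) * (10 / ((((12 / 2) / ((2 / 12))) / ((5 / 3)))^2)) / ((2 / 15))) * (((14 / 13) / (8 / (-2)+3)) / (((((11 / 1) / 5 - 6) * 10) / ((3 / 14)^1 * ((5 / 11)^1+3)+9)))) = 78125 / 14965236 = 0.01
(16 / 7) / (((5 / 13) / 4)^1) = 832 / 35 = 23.77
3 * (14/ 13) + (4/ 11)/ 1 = 514/ 143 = 3.59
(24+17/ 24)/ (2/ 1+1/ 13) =7709/ 648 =11.90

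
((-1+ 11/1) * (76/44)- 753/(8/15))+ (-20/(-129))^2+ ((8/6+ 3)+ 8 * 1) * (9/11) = -2027454317/1464408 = -1384.49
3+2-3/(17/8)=61/17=3.59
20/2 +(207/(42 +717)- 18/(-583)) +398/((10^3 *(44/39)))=12425333/1166000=10.66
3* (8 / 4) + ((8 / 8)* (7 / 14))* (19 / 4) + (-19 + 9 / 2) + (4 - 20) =-177 / 8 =-22.12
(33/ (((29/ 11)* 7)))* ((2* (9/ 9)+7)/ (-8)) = -3267/ 1624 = -2.01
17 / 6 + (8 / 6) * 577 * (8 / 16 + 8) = 39253 / 6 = 6542.17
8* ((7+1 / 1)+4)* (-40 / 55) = -768 / 11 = -69.82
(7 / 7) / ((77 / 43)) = 0.56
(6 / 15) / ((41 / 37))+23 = 4789 / 205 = 23.36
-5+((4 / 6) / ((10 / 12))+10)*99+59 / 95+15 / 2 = 203741 / 190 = 1072.32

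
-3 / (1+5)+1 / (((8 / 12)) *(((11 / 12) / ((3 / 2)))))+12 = 307 / 22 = 13.95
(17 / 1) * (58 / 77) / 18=493 / 693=0.71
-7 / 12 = -0.58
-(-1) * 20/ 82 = 10/ 41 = 0.24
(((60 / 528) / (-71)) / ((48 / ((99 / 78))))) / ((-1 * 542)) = 5 / 64034048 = 0.00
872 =872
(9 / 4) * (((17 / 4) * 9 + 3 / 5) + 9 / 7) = 50571 / 560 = 90.31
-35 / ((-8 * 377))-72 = -217117 / 3016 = -71.99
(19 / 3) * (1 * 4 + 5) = 57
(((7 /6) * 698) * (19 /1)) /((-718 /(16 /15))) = -371336 /16155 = -22.99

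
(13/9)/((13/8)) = 8/9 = 0.89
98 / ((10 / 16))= 784 / 5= 156.80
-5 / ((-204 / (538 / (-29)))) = -1345 / 2958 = -0.45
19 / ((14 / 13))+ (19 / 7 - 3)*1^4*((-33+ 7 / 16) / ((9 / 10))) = 7051 / 252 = 27.98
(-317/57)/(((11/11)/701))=-222217/57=-3898.54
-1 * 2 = -2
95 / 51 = 1.86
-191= -191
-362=-362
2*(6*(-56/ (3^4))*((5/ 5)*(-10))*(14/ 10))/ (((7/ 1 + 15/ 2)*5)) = 6272/ 3915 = 1.60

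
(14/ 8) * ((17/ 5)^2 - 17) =-238/ 25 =-9.52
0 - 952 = -952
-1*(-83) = 83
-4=-4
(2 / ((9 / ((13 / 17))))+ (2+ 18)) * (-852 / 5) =-3436.96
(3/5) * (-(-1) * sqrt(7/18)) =sqrt(14)/10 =0.37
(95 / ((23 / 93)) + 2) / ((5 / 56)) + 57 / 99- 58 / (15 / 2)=3276985 / 759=4317.50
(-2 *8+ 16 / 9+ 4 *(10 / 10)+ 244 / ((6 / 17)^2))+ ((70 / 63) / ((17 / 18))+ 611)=391792 / 153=2560.73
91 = 91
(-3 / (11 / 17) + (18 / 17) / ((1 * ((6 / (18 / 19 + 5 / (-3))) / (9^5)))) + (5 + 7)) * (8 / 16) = -13302468 / 3553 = -3744.01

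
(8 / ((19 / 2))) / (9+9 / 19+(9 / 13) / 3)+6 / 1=14590 / 2397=6.09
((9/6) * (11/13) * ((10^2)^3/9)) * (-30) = -55000000/13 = -4230769.23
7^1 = 7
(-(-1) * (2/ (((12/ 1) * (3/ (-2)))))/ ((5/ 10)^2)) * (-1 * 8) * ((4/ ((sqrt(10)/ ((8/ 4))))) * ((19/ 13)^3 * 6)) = 1755904 * sqrt(10)/ 32955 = 168.49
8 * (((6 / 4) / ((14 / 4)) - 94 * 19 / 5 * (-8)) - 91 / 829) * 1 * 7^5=1592775648912 / 4145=384264330.26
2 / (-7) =-2 / 7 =-0.29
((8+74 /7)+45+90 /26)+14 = 81.03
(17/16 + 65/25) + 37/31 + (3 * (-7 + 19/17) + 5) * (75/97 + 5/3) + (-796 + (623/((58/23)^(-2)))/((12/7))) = 3221294939963/2163356080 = 1489.03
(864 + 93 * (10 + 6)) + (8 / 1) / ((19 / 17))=44824 / 19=2359.16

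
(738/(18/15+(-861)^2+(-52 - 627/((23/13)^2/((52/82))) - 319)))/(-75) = -2667747/200846694235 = -0.00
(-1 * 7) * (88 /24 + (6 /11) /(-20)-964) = 2218433 /330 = 6722.52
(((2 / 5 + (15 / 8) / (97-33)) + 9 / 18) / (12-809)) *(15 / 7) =-7137 / 2856448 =-0.00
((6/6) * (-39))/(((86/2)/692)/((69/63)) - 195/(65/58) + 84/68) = 3517436/15576647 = 0.23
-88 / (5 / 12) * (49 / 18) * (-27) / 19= 77616 / 95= 817.01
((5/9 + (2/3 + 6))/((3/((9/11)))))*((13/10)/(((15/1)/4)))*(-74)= -50.53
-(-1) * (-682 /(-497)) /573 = 682 /284781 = 0.00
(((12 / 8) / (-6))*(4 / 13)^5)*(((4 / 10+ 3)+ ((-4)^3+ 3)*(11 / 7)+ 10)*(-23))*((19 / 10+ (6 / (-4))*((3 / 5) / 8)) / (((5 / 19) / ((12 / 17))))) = -204893568 / 32680375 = -6.27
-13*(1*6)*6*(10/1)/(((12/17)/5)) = -33150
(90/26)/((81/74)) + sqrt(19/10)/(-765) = 370/117-sqrt(190)/7650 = 3.16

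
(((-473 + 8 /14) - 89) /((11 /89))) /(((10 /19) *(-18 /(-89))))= -42673.96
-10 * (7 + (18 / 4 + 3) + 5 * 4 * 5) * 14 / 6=-8015 / 3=-2671.67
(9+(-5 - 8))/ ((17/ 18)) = -72/ 17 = -4.24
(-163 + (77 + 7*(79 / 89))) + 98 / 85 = -594863 / 7565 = -78.63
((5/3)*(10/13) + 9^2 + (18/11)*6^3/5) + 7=343142/2145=159.97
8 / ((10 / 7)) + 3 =43 / 5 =8.60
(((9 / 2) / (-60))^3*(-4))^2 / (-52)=-729 / 13312000000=-0.00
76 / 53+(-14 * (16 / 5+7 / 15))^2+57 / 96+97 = 41733895 / 15264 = 2734.14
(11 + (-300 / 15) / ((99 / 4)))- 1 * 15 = -476 / 99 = -4.81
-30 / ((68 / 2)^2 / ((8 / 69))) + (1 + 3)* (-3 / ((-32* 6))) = 6327 / 106352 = 0.06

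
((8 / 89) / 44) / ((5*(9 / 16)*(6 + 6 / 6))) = 32 / 308385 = 0.00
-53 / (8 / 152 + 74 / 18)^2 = -1549773 / 506944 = -3.06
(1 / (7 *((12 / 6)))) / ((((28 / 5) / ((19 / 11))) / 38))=1805 / 2156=0.84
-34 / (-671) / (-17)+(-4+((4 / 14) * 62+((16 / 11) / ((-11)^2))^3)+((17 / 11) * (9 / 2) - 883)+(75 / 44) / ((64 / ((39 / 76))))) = -16892125523679094929 / 19589150327892992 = -862.32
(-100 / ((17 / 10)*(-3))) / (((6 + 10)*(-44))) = -125 / 4488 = -0.03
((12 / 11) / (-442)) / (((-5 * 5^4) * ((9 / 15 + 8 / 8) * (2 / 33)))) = 9 / 1105000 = 0.00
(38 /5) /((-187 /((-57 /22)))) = 1083 /10285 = 0.11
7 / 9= 0.78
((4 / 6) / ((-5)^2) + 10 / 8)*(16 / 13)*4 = 6128 / 975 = 6.29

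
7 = 7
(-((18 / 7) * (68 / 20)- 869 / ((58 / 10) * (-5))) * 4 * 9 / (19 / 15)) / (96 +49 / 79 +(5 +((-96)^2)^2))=-9311493 / 718885429199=-0.00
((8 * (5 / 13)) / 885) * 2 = 16 / 2301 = 0.01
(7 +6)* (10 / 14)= 65 / 7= 9.29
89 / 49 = 1.82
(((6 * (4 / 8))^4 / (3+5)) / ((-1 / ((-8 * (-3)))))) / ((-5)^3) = 243 / 125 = 1.94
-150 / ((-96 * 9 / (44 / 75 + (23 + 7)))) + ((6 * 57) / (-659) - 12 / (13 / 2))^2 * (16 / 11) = 213169251307 / 15852993624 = 13.45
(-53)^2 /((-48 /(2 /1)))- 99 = -5185 /24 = -216.04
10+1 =11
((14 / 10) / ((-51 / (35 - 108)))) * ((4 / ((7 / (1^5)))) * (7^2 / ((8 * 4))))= 3577 / 2040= 1.75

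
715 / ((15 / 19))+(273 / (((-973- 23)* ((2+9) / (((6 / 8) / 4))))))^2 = 9276649584995 / 10242895872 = 905.67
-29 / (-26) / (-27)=-29 / 702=-0.04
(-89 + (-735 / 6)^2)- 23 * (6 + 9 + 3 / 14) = 407885 / 28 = 14567.32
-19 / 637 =-0.03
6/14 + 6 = 45/7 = 6.43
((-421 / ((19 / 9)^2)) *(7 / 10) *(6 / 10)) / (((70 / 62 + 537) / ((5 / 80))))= -22199751 / 4817761600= -0.00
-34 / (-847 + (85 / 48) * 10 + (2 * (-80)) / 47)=38352 / 939281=0.04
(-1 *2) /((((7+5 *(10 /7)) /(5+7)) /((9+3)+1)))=-728 /33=-22.06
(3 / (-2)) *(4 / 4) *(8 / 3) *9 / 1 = -36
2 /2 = 1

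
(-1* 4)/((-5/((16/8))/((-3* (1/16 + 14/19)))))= -729/190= -3.84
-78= -78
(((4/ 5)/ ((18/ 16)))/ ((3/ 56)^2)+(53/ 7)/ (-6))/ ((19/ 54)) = 73567/ 105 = 700.64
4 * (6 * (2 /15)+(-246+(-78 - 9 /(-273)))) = -588164 /455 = -1292.67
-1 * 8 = -8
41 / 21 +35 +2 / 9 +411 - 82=23069 / 63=366.17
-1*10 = -10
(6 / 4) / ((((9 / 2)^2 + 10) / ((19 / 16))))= 57 / 968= 0.06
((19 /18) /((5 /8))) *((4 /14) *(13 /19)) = 104 /315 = 0.33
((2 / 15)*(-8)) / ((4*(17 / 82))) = -328 / 255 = -1.29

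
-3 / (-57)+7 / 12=145 / 228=0.64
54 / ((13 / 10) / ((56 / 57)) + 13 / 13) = 30240 / 1301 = 23.24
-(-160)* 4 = 640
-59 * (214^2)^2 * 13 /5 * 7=-11260262044304 /5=-2252052408860.80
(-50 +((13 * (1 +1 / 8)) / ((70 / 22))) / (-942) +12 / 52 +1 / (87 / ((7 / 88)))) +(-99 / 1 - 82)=-252422657099 / 1093812720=-230.77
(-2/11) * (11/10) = -0.20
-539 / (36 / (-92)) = 12397 / 9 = 1377.44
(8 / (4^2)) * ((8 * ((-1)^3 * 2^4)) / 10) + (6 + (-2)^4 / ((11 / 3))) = 218 / 55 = 3.96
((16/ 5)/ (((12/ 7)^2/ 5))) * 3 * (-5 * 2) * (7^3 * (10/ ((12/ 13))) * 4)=-21849100/ 9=-2427677.78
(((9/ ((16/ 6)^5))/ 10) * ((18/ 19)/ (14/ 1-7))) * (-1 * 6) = -59049/ 10895360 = -0.01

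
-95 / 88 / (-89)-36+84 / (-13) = -4322029 / 101816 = -42.45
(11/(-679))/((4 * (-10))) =11/27160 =0.00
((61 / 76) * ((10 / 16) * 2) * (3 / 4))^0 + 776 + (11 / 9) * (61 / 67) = 469202 / 603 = 778.11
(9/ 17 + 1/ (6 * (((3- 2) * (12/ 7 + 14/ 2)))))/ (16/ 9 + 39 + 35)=10239/ 1414468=0.01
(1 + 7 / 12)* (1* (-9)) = -57 / 4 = -14.25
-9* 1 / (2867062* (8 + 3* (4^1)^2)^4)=-9 / 28196109770752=-0.00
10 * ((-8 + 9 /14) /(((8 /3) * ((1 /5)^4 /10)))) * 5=-862165.18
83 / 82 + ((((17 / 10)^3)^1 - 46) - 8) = -1971067 / 41000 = -48.07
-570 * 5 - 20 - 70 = -2940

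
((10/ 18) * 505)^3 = 16098453125/ 729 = 22082926.10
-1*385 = -385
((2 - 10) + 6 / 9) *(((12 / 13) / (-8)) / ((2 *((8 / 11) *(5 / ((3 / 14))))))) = 363 / 14560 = 0.02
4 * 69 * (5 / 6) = 230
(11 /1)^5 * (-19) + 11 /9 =-27539710 /9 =-3059967.78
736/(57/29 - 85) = -2668/301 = -8.86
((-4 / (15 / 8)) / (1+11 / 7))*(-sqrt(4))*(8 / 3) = 1792 / 405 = 4.42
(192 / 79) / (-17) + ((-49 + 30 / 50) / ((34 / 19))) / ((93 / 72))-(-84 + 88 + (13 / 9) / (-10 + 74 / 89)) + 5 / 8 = -2185239953 / 89927280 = -24.30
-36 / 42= -6 / 7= -0.86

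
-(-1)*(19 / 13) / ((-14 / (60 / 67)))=-570 / 6097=-0.09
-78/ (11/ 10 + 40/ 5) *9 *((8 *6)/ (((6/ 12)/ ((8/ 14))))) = -207360/ 49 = -4231.84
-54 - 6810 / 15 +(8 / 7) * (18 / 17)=-60308 / 119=-506.79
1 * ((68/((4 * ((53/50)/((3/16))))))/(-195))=-85/5512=-0.02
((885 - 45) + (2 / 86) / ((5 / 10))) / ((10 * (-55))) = -18061 / 11825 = -1.53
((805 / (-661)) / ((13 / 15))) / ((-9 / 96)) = 128800 / 8593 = 14.99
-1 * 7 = -7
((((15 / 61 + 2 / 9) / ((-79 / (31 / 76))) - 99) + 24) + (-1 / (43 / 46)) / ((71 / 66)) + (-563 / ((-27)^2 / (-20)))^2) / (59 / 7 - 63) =-676250956707292799 / 226994713207354584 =-2.98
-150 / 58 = -75 / 29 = -2.59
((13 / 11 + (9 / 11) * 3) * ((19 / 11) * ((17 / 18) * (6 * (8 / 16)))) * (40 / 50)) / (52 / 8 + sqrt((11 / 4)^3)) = 2149888 / 498399 - 41344 * sqrt(11) / 45309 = 1.29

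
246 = 246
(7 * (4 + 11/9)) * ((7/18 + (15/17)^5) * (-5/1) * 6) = -1013.01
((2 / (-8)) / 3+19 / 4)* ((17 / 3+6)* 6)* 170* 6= 333200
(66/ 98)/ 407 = 3/ 1813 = 0.00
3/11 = 0.27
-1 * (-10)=10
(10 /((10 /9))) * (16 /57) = 2.53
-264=-264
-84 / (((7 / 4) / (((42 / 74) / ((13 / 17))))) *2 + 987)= -8568 / 101155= -0.08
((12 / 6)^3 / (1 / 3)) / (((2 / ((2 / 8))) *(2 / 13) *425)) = 39 / 850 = 0.05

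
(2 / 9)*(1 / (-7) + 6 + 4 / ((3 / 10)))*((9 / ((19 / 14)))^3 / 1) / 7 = 1218672 / 6859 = 177.67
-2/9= -0.22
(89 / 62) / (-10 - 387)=-89 / 24614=-0.00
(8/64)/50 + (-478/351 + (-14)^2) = 27327551/140400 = 194.64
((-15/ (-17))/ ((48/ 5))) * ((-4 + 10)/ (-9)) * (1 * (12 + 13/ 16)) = -5125/ 6528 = -0.79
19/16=1.19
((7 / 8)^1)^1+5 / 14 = 69 / 56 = 1.23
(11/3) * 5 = 55/3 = 18.33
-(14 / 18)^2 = -49 / 81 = -0.60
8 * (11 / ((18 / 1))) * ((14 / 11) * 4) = 24.89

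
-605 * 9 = -5445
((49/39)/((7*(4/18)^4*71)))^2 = 234365481/218093824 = 1.07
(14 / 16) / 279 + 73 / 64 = 20423 / 17856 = 1.14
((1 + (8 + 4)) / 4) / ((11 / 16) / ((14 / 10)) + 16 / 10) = 1820 / 1171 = 1.55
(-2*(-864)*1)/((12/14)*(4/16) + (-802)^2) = 24192/9004859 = 0.00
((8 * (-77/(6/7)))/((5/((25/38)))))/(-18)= 5.25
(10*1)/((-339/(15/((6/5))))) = -125/339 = -0.37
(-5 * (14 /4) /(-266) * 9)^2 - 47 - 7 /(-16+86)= -1350123 /28880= -46.75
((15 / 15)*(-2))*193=-386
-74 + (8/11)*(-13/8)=-827/11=-75.18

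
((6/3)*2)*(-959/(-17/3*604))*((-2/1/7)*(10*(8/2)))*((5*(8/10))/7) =-131520/17969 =-7.32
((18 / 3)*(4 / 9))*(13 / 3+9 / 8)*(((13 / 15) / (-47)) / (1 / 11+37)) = -0.01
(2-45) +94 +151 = 202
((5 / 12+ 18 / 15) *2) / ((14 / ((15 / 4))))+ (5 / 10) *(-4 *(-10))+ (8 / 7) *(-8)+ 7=2097 / 112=18.72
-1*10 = -10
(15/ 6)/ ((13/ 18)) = 45/ 13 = 3.46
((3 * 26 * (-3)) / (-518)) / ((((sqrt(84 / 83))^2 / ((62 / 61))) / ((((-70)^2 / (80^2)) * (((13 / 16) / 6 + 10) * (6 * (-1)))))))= -21.12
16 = 16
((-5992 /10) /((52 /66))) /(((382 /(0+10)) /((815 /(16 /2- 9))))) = 40288710 /2483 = 16225.82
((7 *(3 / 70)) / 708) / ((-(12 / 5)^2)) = -5 / 67968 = -0.00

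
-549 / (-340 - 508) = 0.65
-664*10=-6640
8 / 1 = 8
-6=-6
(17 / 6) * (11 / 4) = 187 / 24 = 7.79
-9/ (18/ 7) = -7/ 2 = -3.50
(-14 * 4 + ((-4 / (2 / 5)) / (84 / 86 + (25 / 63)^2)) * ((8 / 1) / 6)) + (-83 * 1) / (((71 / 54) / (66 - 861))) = 688806166862 / 13743683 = 50118.02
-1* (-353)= 353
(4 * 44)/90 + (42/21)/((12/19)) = 461/90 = 5.12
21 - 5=16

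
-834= -834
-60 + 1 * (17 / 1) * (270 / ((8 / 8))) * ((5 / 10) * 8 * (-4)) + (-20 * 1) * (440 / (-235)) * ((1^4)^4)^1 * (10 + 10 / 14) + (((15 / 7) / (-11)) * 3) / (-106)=-28041714885 / 383614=-73098.78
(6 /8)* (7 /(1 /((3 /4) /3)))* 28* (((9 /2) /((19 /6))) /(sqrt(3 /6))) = 73.86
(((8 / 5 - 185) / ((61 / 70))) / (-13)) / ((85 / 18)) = 231084 / 67405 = 3.43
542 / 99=5.47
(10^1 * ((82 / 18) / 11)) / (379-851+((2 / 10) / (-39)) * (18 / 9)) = -13325 / 1518693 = -0.01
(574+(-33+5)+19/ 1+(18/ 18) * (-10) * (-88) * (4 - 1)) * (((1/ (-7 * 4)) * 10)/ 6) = -16025/ 84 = -190.77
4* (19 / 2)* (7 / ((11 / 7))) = 1862 / 11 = 169.27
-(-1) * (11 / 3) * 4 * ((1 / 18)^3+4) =256619 / 4374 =58.67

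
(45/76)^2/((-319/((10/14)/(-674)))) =10125/8693122592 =0.00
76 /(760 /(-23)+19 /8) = -2.48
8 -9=-1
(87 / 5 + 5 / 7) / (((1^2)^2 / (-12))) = -7608 / 35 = -217.37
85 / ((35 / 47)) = 799 / 7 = 114.14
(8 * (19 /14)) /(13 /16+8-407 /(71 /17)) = -86336 /704851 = -0.12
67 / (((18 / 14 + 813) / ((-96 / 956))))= -938 / 113525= -0.01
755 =755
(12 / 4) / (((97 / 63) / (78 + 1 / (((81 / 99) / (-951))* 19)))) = 60417 / 1843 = 32.78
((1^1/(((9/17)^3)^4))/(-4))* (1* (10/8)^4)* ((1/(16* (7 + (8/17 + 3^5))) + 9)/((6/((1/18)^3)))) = -0.32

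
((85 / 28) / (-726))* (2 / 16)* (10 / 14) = -425 / 1138368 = -0.00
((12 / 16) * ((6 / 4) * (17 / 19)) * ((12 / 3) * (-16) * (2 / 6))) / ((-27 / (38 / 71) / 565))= 153680 / 639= 240.50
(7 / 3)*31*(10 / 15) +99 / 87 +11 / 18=8695 / 174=49.97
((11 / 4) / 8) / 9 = 11 / 288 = 0.04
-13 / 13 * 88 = -88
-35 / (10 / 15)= -52.50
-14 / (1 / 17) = -238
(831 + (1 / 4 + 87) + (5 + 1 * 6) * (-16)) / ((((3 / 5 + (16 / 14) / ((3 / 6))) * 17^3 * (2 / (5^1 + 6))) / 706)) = 403501945 / 1984852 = 203.29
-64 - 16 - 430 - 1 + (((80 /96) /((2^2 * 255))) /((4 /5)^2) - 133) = -12612071 /19584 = -644.00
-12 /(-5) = 12 /5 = 2.40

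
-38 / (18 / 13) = -247 / 9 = -27.44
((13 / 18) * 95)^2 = 1525225 / 324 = 4707.48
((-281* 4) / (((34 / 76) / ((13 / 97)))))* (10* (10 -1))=-49973040 / 1649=-30305.06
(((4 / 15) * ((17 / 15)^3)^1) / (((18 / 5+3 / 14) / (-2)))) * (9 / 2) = -0.92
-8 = -8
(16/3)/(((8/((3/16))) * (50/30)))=0.08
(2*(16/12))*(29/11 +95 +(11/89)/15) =11471288/44055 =260.39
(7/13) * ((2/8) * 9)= 63/52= 1.21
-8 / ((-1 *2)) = 4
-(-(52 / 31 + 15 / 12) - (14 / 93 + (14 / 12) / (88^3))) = 390142937 / 126753792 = 3.08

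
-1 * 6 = -6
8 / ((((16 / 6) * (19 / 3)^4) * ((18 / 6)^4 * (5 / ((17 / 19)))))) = 51 / 12380495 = 0.00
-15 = -15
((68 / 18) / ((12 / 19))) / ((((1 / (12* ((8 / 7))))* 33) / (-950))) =-4909600 / 2079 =-2361.52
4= 4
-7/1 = -7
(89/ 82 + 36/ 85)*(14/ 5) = 4.22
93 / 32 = 2.91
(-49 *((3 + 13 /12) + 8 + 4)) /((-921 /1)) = 9457 /11052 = 0.86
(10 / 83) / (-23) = -10 / 1909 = -0.01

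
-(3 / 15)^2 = -0.04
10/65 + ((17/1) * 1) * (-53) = -11711/13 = -900.85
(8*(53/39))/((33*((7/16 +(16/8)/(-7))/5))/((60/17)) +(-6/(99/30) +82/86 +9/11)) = 45.81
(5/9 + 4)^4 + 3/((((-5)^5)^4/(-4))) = 269485569000244061893/625705718994140625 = 430.69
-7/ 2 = -3.50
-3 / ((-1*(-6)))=-1 / 2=-0.50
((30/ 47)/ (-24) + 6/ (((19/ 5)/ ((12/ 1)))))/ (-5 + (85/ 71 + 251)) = 4798535/ 62692172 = 0.08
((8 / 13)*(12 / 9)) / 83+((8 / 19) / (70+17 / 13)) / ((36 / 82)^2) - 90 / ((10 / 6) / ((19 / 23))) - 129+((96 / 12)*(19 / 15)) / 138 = -30713121874697 / 177026237505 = -173.49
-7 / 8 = -0.88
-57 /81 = -19 /27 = -0.70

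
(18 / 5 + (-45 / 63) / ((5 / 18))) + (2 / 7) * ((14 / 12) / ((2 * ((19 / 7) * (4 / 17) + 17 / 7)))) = 1.08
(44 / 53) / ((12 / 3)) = 11 / 53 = 0.21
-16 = -16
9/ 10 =0.90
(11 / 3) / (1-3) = -11 / 6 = -1.83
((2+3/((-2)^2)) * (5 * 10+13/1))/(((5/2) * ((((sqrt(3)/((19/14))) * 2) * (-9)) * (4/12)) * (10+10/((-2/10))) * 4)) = 209 * sqrt(3)/6400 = 0.06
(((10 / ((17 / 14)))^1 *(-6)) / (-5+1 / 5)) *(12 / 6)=350 / 17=20.59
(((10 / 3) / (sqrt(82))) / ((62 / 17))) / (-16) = -85*sqrt(82) / 122016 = -0.01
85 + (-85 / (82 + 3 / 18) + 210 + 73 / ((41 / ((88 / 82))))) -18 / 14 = 100526970 / 341243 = 294.59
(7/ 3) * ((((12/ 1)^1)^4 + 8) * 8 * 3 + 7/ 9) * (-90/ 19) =-313649770/ 57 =-5502627.54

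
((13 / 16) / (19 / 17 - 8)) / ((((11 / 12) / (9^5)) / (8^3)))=-42830208 / 11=-3893655.27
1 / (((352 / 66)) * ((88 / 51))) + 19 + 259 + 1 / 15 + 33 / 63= 278.70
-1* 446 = -446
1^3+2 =3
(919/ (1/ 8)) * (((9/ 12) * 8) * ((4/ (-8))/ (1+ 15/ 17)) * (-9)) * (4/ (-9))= -46869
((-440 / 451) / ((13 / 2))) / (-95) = 0.00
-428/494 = -214/247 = -0.87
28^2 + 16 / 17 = 13344 / 17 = 784.94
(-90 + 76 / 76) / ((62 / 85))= -7565 / 62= -122.02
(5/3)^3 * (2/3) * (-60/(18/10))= -25000/243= -102.88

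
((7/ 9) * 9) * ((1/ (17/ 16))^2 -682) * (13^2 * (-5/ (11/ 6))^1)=6985922580/ 3179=2197522.04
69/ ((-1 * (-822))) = 23/ 274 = 0.08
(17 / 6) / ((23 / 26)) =221 / 69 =3.20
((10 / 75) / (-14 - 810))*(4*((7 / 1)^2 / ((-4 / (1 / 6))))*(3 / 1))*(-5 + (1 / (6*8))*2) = -5831 / 296640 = -0.02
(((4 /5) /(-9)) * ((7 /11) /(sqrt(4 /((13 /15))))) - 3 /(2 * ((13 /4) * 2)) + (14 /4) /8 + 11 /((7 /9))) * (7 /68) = 1229 /832 - 49 * sqrt(195) /252450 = 1.47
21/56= 3/8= 0.38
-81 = -81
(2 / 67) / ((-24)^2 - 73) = 2 / 33701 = 0.00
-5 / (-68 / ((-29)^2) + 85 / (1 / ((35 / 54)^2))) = -12261780 / 87370837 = -0.14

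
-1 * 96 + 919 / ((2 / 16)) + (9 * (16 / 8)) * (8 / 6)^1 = 7280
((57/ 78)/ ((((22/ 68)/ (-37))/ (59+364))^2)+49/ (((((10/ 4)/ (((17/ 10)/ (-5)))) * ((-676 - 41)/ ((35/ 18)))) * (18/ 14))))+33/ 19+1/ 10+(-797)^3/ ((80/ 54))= 475051141929328049351/ 347149459800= 1368434052.02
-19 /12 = -1.58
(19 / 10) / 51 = 19 / 510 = 0.04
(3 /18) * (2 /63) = 1 /189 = 0.01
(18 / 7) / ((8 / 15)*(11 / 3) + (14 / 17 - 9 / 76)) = 1046520 / 1082837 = 0.97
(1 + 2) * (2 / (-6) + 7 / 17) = 4 / 17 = 0.24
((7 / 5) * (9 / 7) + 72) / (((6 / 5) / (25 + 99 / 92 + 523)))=6213345 / 184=33768.18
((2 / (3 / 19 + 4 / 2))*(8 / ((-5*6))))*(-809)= 122968 / 615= 199.95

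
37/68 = 0.54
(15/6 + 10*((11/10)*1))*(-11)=-297/2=-148.50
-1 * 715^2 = -511225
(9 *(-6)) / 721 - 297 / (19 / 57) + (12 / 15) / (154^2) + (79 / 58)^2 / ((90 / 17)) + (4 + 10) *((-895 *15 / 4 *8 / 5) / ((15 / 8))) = -1515620179902365 / 36978319224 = -40986.72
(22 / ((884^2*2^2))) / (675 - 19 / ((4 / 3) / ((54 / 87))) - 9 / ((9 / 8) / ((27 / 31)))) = 9889 / 926196498864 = 0.00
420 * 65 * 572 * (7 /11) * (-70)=-695604000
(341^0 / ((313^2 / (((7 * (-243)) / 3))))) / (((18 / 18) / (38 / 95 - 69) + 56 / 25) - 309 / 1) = 540225 / 28635163072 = 0.00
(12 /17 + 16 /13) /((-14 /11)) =-2354 /1547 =-1.52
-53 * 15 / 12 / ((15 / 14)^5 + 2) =-35630840 / 1835023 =-19.42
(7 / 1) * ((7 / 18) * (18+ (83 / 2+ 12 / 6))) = 2009 / 12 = 167.42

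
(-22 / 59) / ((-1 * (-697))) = -22 / 41123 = -0.00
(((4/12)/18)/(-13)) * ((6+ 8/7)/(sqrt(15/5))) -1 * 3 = -3 -25 * sqrt(3)/7371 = -3.01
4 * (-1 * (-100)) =400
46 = 46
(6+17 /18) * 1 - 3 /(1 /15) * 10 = -7975 /18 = -443.06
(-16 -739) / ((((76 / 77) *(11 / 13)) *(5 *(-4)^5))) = 13741 / 77824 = 0.18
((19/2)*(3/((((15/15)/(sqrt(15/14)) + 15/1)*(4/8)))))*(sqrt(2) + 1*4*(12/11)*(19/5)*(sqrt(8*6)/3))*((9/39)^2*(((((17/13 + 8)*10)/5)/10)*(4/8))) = 7.03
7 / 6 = 1.17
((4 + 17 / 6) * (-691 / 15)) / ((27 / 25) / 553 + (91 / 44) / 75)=-1723374730 / 161661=-10660.42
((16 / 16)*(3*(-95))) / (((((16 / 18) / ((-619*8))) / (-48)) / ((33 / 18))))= -139720680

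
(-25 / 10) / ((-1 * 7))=5 / 14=0.36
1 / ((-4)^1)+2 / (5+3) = 0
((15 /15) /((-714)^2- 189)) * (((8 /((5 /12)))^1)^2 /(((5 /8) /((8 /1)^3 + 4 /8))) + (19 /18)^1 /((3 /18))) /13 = 4534367 /99373365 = 0.05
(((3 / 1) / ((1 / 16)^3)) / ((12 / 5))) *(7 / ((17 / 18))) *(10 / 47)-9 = 6444009 / 799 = 8065.09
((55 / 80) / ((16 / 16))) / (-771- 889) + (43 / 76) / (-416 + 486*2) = 42329 / 70144960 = 0.00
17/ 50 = 0.34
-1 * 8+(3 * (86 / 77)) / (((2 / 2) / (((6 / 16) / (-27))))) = -7435 / 924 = -8.05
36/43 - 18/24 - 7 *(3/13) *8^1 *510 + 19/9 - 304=-138706097/20124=-6892.57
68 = 68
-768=-768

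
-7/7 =-1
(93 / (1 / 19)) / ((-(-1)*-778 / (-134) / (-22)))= -6695.52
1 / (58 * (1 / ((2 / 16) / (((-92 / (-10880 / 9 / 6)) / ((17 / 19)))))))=1445 / 342171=0.00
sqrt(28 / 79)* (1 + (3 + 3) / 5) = 1.31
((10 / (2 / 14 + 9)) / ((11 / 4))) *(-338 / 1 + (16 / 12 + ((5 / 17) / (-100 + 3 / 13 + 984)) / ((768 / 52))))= -29473791095 / 220115456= -133.90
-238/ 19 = -12.53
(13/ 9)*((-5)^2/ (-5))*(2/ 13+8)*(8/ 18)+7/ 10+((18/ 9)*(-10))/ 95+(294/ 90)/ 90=-986771/ 38475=-25.65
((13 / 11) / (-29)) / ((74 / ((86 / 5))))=-559 / 59015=-0.01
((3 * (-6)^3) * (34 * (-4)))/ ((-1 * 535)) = -88128/ 535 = -164.73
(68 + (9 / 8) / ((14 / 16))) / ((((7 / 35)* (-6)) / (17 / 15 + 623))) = -2270285 / 63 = -36036.27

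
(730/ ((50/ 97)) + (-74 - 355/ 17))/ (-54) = -56156/ 2295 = -24.47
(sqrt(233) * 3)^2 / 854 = 2097 / 854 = 2.46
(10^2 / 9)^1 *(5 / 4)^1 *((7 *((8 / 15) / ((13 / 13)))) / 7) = 200 / 27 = 7.41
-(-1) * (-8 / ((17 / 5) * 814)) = -20 / 6919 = -0.00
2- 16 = -14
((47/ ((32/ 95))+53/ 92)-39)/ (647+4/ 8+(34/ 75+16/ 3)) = 0.15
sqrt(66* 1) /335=sqrt(66) /335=0.02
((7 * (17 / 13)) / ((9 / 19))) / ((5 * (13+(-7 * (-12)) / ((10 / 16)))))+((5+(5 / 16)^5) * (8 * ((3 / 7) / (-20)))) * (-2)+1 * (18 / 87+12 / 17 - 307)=-23741348909251357 / 78007836082176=-304.35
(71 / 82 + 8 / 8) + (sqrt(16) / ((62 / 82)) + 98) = 267307 / 2542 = 105.16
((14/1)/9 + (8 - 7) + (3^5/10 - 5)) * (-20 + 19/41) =-426.98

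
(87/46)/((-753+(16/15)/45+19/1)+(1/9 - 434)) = -58725/36262214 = -0.00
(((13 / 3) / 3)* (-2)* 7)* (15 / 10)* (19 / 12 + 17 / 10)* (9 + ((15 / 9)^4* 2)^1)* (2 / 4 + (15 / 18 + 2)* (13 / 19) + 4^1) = -15667.05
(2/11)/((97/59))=118/1067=0.11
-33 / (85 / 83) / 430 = -2739 / 36550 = -0.07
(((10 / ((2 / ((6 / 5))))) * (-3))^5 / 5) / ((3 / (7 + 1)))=-5038848 / 5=-1007769.60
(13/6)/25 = 13/150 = 0.09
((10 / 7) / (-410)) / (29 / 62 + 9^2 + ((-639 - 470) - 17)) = 62 / 18586407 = 0.00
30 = 30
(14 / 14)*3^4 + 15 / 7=582 / 7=83.14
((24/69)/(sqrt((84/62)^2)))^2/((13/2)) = 30752/3032757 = 0.01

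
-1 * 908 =-908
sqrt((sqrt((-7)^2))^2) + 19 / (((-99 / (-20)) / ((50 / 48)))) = 11.00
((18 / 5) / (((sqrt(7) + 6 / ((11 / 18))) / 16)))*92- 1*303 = 15089493 / 54085- 3206016*sqrt(7) / 54085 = 122.16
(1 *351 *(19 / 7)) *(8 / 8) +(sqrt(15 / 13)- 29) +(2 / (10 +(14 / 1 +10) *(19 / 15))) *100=sqrt(195) / 13 +656566 / 707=929.74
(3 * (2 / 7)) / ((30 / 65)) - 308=-2143 / 7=-306.14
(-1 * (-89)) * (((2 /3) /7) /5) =178 /105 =1.70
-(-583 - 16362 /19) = 27439 /19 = 1444.16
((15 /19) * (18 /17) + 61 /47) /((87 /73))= 81541 /45543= 1.79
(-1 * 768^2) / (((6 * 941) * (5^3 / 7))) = -688128 / 117625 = -5.85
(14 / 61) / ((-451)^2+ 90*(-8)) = 14 / 12363541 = 0.00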